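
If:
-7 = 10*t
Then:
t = -7/10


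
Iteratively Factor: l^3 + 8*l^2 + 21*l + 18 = (l + 3)*(l^2 + 5*l + 6) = (l + 2)*(l + 3)*(l + 3)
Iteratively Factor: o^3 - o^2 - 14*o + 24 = (o - 3)*(o^2 + 2*o - 8) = (o - 3)*(o - 2)*(o + 4)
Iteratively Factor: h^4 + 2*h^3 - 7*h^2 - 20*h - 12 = (h + 2)*(h^3 - 7*h - 6) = (h - 3)*(h + 2)*(h^2 + 3*h + 2) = (h - 3)*(h + 2)^2*(h + 1)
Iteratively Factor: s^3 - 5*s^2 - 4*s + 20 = (s - 2)*(s^2 - 3*s - 10) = (s - 5)*(s - 2)*(s + 2)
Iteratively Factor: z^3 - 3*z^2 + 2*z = (z - 1)*(z^2 - 2*z) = z*(z - 1)*(z - 2)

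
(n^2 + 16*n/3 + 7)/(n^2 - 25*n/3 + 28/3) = (3*n^2 + 16*n + 21)/(3*n^2 - 25*n + 28)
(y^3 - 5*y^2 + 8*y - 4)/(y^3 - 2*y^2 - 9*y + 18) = (y^2 - 3*y + 2)/(y^2 - 9)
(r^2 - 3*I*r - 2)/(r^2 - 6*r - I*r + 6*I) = (r - 2*I)/(r - 6)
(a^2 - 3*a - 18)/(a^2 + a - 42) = (a + 3)/(a + 7)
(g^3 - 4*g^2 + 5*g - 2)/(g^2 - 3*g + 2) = g - 1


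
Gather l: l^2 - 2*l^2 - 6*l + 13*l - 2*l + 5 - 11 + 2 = -l^2 + 5*l - 4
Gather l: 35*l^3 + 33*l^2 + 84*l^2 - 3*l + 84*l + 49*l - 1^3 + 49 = 35*l^3 + 117*l^2 + 130*l + 48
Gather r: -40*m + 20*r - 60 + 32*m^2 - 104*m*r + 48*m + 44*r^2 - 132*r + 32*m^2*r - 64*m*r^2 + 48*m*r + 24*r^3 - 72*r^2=32*m^2 + 8*m + 24*r^3 + r^2*(-64*m - 28) + r*(32*m^2 - 56*m - 112) - 60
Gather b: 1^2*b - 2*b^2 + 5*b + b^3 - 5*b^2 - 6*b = b^3 - 7*b^2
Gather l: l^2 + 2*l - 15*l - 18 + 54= l^2 - 13*l + 36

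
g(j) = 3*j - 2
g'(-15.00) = 3.00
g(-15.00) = -47.00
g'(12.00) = 3.00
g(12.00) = 34.00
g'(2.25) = 3.00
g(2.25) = 4.75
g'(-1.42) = 3.00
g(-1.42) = -6.26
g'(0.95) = 3.00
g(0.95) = 0.85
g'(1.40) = 3.00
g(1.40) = 2.20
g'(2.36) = 3.00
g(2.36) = 5.08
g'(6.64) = 3.00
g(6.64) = 17.92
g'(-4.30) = 3.00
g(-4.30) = -14.90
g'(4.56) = 3.00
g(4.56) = 11.68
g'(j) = 3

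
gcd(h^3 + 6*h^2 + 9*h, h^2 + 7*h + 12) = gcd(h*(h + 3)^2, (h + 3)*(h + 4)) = h + 3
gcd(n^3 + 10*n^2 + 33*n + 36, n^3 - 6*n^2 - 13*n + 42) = n + 3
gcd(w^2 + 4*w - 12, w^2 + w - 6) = w - 2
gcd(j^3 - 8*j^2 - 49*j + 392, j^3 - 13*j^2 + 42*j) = j - 7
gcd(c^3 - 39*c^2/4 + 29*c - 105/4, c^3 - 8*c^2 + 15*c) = c^2 - 8*c + 15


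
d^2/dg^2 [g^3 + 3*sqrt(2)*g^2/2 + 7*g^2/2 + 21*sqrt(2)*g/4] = 6*g + 3*sqrt(2) + 7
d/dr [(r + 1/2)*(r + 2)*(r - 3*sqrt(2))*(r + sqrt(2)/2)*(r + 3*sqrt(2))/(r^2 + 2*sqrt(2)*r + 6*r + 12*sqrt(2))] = (12*r^6 + 36*sqrt(2)*r^5 + 116*r^5 + 136*r^4 + 341*sqrt(2)*r^4 - 584*r^3 + 268*sqrt(2)*r^3 - 2922*sqrt(2)*r^2 - 784*r^2 - 4248*sqrt(2)*r - 1632*r - 2016 - 648*sqrt(2))/(4*(r^4 + 4*sqrt(2)*r^3 + 12*r^3 + 44*r^2 + 48*sqrt(2)*r^2 + 96*r + 144*sqrt(2)*r + 288))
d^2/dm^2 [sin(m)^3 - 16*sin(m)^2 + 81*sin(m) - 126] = -9*sin(m)^3 + 64*sin(m)^2 - 75*sin(m) - 32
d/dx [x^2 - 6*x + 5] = 2*x - 6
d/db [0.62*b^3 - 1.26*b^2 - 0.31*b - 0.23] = 1.86*b^2 - 2.52*b - 0.31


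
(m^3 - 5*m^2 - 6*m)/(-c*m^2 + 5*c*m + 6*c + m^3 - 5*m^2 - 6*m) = -m/(c - m)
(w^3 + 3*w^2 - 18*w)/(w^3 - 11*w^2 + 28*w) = (w^2 + 3*w - 18)/(w^2 - 11*w + 28)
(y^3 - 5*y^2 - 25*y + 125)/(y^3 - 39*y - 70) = (y^2 - 10*y + 25)/(y^2 - 5*y - 14)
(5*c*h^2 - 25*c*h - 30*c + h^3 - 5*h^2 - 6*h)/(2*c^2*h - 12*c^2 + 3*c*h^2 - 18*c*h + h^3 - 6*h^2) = (5*c*h + 5*c + h^2 + h)/(2*c^2 + 3*c*h + h^2)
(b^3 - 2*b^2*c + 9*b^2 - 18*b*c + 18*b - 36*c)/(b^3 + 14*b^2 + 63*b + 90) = (b - 2*c)/(b + 5)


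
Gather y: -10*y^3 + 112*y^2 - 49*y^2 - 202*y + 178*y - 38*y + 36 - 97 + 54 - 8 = -10*y^3 + 63*y^2 - 62*y - 15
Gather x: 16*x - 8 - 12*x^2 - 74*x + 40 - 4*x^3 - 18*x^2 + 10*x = -4*x^3 - 30*x^2 - 48*x + 32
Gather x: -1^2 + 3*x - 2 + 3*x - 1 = 6*x - 4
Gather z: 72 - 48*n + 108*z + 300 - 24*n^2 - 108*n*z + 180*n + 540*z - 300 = -24*n^2 + 132*n + z*(648 - 108*n) + 72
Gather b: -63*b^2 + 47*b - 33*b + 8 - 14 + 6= -63*b^2 + 14*b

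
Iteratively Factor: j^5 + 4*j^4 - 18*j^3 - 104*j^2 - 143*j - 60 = (j - 5)*(j^4 + 9*j^3 + 27*j^2 + 31*j + 12) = (j - 5)*(j + 1)*(j^3 + 8*j^2 + 19*j + 12) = (j - 5)*(j + 1)^2*(j^2 + 7*j + 12) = (j - 5)*(j + 1)^2*(j + 4)*(j + 3)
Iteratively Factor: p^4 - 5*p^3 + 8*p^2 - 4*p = (p - 2)*(p^3 - 3*p^2 + 2*p) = p*(p - 2)*(p^2 - 3*p + 2) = p*(p - 2)*(p - 1)*(p - 2)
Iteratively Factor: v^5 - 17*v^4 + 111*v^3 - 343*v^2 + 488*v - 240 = (v - 1)*(v^4 - 16*v^3 + 95*v^2 - 248*v + 240) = (v - 3)*(v - 1)*(v^3 - 13*v^2 + 56*v - 80) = (v - 5)*(v - 3)*(v - 1)*(v^2 - 8*v + 16) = (v - 5)*(v - 4)*(v - 3)*(v - 1)*(v - 4)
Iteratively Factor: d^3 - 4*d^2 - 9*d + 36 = (d + 3)*(d^2 - 7*d + 12) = (d - 4)*(d + 3)*(d - 3)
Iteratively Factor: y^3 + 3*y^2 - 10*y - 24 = (y + 4)*(y^2 - y - 6) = (y - 3)*(y + 4)*(y + 2)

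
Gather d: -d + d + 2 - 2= 0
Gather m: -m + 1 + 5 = 6 - m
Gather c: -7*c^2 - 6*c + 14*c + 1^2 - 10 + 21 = -7*c^2 + 8*c + 12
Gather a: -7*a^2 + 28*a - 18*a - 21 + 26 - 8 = -7*a^2 + 10*a - 3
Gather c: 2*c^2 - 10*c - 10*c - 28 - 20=2*c^2 - 20*c - 48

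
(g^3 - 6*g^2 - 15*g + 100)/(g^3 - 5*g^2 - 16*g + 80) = (g - 5)/(g - 4)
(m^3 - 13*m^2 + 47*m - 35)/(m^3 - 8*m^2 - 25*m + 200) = (m^2 - 8*m + 7)/(m^2 - 3*m - 40)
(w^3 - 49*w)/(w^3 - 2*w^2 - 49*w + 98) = w/(w - 2)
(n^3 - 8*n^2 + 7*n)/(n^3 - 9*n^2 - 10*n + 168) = n*(n - 1)/(n^2 - 2*n - 24)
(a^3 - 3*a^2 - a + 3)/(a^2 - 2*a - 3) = a - 1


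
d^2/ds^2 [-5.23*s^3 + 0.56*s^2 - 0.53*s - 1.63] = 1.12 - 31.38*s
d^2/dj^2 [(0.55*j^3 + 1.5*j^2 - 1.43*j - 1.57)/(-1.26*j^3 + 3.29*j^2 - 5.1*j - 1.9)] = (-1.77635683940025e-15*j^7 - 9.32274*j^6 + 34.827408*j^5 + 67.977252*j^4 - 127.103982*j^3 + 33.178902*j^2 - 138.88908*j + 62.75614)/(2.000376*j^9 - 15.669612*j^8 + 65.205378*j^7 - 153.411209*j^6 + 216.66897*j^5 - 121.76493*j^4 - 44.9838*j^3 + 112.6263*j^2 + 55.233*j + 6.859)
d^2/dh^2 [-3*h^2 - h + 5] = -6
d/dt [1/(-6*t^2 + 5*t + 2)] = (12*t - 5)/(-6*t^2 + 5*t + 2)^2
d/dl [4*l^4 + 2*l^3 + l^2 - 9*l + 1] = 16*l^3 + 6*l^2 + 2*l - 9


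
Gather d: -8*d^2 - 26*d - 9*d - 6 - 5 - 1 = -8*d^2 - 35*d - 12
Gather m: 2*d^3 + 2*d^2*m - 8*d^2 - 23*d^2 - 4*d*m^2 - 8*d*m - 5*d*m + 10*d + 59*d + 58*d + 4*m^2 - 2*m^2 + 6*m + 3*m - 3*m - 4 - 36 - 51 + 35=2*d^3 - 31*d^2 + 127*d + m^2*(2 - 4*d) + m*(2*d^2 - 13*d + 6) - 56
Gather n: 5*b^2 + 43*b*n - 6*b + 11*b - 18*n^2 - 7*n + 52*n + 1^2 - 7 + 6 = 5*b^2 + 5*b - 18*n^2 + n*(43*b + 45)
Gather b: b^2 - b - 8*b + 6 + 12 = b^2 - 9*b + 18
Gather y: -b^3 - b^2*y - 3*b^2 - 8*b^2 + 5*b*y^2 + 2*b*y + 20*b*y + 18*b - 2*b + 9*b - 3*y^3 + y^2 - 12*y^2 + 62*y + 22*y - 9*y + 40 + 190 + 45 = -b^3 - 11*b^2 + 25*b - 3*y^3 + y^2*(5*b - 11) + y*(-b^2 + 22*b + 75) + 275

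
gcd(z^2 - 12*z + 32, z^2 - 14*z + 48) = z - 8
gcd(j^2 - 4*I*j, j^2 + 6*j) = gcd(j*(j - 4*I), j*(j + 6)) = j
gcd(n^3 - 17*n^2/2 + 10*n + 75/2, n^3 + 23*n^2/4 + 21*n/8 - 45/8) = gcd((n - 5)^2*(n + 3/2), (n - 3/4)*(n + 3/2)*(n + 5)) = n + 3/2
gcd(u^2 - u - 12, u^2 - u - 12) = u^2 - u - 12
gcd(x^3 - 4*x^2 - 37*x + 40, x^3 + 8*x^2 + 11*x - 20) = x^2 + 4*x - 5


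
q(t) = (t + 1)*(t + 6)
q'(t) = 2*t + 7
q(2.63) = 31.33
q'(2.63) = 12.26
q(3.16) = 38.11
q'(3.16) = 13.32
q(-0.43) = 3.17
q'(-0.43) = 6.14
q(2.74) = 32.69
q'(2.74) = 12.48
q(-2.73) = -5.66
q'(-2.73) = 1.54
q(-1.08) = -0.39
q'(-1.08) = 4.84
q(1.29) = 16.69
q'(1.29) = 9.58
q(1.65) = 20.27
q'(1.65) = 10.30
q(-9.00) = 24.00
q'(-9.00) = -11.00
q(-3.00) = -6.00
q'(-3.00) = 1.00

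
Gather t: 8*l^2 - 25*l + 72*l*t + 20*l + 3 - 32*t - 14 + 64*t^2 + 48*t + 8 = 8*l^2 - 5*l + 64*t^2 + t*(72*l + 16) - 3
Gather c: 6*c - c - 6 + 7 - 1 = 5*c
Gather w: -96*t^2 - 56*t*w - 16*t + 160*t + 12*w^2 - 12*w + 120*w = -96*t^2 + 144*t + 12*w^2 + w*(108 - 56*t)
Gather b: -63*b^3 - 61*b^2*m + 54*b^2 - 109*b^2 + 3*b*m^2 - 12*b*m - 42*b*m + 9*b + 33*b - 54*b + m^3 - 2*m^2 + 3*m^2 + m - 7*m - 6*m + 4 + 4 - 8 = -63*b^3 + b^2*(-61*m - 55) + b*(3*m^2 - 54*m - 12) + m^3 + m^2 - 12*m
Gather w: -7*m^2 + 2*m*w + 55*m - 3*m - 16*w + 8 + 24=-7*m^2 + 52*m + w*(2*m - 16) + 32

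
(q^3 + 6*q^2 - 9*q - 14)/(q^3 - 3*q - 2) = (q + 7)/(q + 1)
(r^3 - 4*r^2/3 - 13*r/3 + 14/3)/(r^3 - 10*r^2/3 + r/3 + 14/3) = (r^2 + r - 2)/(r^2 - r - 2)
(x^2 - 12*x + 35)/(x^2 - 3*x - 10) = (x - 7)/(x + 2)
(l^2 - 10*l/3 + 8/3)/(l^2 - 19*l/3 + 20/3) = (l - 2)/(l - 5)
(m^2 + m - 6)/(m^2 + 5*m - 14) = (m + 3)/(m + 7)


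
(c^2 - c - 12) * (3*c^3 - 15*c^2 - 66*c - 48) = 3*c^5 - 18*c^4 - 87*c^3 + 198*c^2 + 840*c + 576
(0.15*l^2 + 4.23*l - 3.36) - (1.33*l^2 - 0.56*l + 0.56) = -1.18*l^2 + 4.79*l - 3.92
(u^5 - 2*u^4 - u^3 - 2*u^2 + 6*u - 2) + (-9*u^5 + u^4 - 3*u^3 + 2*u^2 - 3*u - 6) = -8*u^5 - u^4 - 4*u^3 + 3*u - 8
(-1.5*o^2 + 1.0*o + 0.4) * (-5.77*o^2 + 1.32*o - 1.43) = 8.655*o^4 - 7.75*o^3 + 1.157*o^2 - 0.902*o - 0.572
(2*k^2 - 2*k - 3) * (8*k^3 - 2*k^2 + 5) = 16*k^5 - 20*k^4 - 20*k^3 + 16*k^2 - 10*k - 15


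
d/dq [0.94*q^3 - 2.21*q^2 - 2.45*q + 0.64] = 2.82*q^2 - 4.42*q - 2.45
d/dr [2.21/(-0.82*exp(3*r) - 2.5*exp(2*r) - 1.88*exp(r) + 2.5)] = (5.4366*exp(2*r) + 11.05*exp(r) + 4.1548)*exp(r)/(0.82*exp(3*r) + 2.5*exp(2*r) + 1.88*exp(r) - 2.5)^2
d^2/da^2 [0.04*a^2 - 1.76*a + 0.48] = 0.0800000000000000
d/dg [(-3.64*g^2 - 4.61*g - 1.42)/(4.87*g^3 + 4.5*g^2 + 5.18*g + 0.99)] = (17.7268*g^4 + 44.9014*g^3 + 22.636*g^2 + 5.5728*g + 2.7917)/(23.7169*g^6 + 43.83*g^5 + 70.7032*g^4 + 56.2626*g^3 + 35.7424*g^2 + 10.2564*g + 0.9801)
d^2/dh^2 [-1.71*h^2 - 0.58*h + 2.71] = -3.42000000000000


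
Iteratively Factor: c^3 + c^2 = (c)*(c^2 + c) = c^2*(c + 1)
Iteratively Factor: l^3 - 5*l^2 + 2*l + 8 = (l - 2)*(l^2 - 3*l - 4) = (l - 2)*(l + 1)*(l - 4)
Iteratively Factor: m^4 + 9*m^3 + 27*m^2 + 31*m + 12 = (m + 4)*(m^3 + 5*m^2 + 7*m + 3) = (m + 3)*(m + 4)*(m^2 + 2*m + 1) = (m + 1)*(m + 3)*(m + 4)*(m + 1)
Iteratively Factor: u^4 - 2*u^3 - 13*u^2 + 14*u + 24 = (u - 4)*(u^3 + 2*u^2 - 5*u - 6) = (u - 4)*(u - 2)*(u^2 + 4*u + 3) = (u - 4)*(u - 2)*(u + 1)*(u + 3)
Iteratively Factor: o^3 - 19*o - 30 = (o + 2)*(o^2 - 2*o - 15) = (o - 5)*(o + 2)*(o + 3)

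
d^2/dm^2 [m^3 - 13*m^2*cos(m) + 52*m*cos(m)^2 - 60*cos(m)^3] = 13*m^2*cos(m) + 52*m*sin(m) - 104*m*cos(2*m) + 6*m - 104*sin(2*m) + 19*cos(m) + 135*cos(3*m)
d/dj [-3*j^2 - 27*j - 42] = -6*j - 27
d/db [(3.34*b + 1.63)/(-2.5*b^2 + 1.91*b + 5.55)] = (8.35*b^2 + 8.15*b + 15.4237)/(6.25*b^4 - 9.55*b^3 - 24.1019*b^2 + 21.201*b + 30.8025)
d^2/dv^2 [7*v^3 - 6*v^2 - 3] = 42*v - 12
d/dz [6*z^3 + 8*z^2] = 2*z*(9*z + 8)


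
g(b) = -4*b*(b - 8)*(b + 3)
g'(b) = -4*b*(b - 8) - 4*b*(b + 3) - 4*(b - 8)*(b + 3)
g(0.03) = 2.90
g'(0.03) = 97.19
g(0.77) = 83.95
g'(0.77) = 119.69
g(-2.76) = -28.51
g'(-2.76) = -105.81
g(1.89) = 225.88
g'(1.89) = 128.73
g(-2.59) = -44.98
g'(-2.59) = -88.10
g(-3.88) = 162.25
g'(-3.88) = -239.85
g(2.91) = 350.15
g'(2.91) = 110.78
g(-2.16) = -73.74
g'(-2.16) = -46.39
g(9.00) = -432.00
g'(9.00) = -516.00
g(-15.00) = 16560.00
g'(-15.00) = -3204.00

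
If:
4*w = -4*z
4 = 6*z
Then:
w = -2/3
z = 2/3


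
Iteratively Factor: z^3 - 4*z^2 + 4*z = (z - 2)*(z^2 - 2*z) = (z - 2)^2*(z)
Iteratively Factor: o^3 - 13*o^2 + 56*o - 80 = (o - 4)*(o^2 - 9*o + 20) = (o - 5)*(o - 4)*(o - 4)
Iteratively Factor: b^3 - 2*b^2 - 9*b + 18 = (b - 3)*(b^2 + b - 6) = (b - 3)*(b - 2)*(b + 3)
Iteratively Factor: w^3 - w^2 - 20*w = (w)*(w^2 - w - 20) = w*(w + 4)*(w - 5)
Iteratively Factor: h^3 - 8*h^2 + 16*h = (h - 4)*(h^2 - 4*h) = h*(h - 4)*(h - 4)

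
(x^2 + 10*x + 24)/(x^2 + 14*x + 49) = (x^2 + 10*x + 24)/(x^2 + 14*x + 49)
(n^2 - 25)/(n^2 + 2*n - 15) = (n - 5)/(n - 3)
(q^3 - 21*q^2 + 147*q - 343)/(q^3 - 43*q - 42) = (q^2 - 14*q + 49)/(q^2 + 7*q + 6)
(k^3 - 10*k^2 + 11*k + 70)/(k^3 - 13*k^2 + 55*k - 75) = (k^2 - 5*k - 14)/(k^2 - 8*k + 15)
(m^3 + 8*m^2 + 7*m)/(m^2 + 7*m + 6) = m*(m + 7)/(m + 6)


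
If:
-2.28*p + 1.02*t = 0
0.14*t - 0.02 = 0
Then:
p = 0.06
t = 0.14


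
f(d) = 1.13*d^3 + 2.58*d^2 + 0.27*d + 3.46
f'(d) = 3.39*d^2 + 5.16*d + 0.27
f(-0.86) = 4.42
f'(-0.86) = -1.66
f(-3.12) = -6.59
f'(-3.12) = 17.17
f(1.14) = 8.79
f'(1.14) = 10.56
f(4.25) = 137.95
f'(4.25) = 83.43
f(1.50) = 13.48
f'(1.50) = 15.64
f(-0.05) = 3.45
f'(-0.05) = 0.02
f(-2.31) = 2.67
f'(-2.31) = 6.44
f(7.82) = 703.72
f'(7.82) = 247.93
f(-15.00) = -3233.84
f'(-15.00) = 685.62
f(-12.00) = -1580.90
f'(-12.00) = 426.51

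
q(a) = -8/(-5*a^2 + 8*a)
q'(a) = -8*(10*a - 8)/(-5*a^2 + 8*a)^2 = 16*(4 - 5*a)/(a^2*(5*a - 8)^2)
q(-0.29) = 2.92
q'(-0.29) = 11.61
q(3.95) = 0.17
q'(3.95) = -0.12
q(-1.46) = 0.36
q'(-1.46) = 0.36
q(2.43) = 0.79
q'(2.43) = -1.28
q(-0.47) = 1.64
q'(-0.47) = 4.29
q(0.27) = -4.46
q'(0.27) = 13.15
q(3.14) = 0.33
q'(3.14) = -0.32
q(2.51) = 0.70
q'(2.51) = -1.05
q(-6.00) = 0.04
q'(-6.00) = 0.01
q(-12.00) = 0.01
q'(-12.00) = 0.00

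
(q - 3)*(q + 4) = q^2 + q - 12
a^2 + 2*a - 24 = (a - 4)*(a + 6)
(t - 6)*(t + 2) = t^2 - 4*t - 12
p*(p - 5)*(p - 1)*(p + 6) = p^4 - 31*p^2 + 30*p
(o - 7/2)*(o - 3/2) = o^2 - 5*o + 21/4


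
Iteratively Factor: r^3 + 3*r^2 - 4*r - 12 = (r + 3)*(r^2 - 4) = (r + 2)*(r + 3)*(r - 2)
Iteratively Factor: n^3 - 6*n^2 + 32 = (n - 4)*(n^2 - 2*n - 8) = (n - 4)*(n + 2)*(n - 4)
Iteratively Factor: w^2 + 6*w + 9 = (w + 3)*(w + 3)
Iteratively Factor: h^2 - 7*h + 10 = (h - 2)*(h - 5)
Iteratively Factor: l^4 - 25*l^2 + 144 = (l + 4)*(l^3 - 4*l^2 - 9*l + 36) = (l - 4)*(l + 4)*(l^2 - 9) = (l - 4)*(l + 3)*(l + 4)*(l - 3)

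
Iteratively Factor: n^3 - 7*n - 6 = (n + 1)*(n^2 - n - 6) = (n - 3)*(n + 1)*(n + 2)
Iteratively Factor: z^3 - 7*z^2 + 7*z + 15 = (z - 5)*(z^2 - 2*z - 3) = (z - 5)*(z - 3)*(z + 1)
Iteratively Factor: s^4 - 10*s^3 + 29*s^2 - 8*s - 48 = (s - 4)*(s^3 - 6*s^2 + 5*s + 12) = (s - 4)*(s + 1)*(s^2 - 7*s + 12) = (s - 4)^2*(s + 1)*(s - 3)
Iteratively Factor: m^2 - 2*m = (m - 2)*(m)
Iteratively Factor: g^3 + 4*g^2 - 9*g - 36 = (g - 3)*(g^2 + 7*g + 12) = (g - 3)*(g + 3)*(g + 4)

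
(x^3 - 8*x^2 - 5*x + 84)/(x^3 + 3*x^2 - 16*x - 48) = (x - 7)/(x + 4)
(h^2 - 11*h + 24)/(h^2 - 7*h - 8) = (h - 3)/(h + 1)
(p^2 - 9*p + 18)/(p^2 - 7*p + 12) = (p - 6)/(p - 4)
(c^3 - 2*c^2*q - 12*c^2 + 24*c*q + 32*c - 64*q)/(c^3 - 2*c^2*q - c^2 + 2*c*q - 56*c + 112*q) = (c - 4)/(c + 7)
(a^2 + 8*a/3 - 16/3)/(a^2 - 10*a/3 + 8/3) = (a + 4)/(a - 2)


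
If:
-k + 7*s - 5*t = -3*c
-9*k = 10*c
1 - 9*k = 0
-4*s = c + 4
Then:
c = -1/10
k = 1/9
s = -39/40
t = -521/360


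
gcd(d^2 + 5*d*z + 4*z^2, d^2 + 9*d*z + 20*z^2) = d + 4*z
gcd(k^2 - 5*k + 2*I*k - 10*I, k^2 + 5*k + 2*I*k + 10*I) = k + 2*I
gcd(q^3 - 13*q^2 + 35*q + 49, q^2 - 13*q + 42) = q - 7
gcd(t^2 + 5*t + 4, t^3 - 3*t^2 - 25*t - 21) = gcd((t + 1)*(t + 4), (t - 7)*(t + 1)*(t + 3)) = t + 1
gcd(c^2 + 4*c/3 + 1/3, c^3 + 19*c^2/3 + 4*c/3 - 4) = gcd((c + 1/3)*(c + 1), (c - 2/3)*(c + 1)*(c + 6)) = c + 1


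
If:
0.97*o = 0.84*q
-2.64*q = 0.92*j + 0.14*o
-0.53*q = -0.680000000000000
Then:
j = -3.85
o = 1.11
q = 1.28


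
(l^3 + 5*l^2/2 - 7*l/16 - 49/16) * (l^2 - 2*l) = l^5 + l^4/2 - 87*l^3/16 - 35*l^2/16 + 49*l/8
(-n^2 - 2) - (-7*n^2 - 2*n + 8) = 6*n^2 + 2*n - 10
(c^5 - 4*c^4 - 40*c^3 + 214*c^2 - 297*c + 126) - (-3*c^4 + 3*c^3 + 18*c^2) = c^5 - c^4 - 43*c^3 + 196*c^2 - 297*c + 126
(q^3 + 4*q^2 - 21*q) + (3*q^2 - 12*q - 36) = q^3 + 7*q^2 - 33*q - 36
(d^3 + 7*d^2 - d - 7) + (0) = d^3 + 7*d^2 - d - 7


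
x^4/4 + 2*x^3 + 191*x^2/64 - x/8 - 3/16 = (x/4 + 1/2)*(x - 1/4)*(x + 1/4)*(x + 6)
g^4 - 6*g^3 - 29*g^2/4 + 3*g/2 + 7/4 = (g - 7)*(g - 1/2)*(g + 1/2)*(g + 1)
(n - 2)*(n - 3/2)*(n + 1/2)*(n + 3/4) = n^4 - 9*n^3/4 - n^2 + 39*n/16 + 9/8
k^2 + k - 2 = (k - 1)*(k + 2)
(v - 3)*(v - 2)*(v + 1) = v^3 - 4*v^2 + v + 6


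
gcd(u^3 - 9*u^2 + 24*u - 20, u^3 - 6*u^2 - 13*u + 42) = u - 2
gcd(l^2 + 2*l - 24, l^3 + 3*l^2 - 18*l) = l + 6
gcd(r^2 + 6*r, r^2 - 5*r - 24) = 1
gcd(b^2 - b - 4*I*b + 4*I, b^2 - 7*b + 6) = b - 1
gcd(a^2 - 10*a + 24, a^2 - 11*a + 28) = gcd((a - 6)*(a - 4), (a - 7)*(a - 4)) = a - 4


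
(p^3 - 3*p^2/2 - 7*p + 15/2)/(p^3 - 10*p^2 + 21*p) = (2*p^2 + 3*p - 5)/(2*p*(p - 7))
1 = 1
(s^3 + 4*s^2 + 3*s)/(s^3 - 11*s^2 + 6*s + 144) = s*(s + 1)/(s^2 - 14*s + 48)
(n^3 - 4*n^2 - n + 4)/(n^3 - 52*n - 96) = (-n^3 + 4*n^2 + n - 4)/(-n^3 + 52*n + 96)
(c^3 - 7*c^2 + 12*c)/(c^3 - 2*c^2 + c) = (c^2 - 7*c + 12)/(c^2 - 2*c + 1)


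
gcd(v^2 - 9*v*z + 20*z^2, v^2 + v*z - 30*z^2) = -v + 5*z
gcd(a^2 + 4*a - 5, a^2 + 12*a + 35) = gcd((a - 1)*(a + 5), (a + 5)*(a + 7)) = a + 5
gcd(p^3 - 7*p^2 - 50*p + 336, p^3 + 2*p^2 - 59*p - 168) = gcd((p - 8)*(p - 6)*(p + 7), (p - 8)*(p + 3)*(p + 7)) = p^2 - p - 56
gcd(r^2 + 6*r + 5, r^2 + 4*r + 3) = r + 1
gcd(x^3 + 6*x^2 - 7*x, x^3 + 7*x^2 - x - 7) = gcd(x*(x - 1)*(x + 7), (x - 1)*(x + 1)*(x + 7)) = x^2 + 6*x - 7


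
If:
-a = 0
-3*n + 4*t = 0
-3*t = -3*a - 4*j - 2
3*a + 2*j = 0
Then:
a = 0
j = 0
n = 8/9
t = 2/3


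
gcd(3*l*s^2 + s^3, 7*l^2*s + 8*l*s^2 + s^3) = s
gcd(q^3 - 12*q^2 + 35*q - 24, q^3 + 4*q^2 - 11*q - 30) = q - 3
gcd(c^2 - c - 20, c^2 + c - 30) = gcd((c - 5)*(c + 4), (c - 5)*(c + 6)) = c - 5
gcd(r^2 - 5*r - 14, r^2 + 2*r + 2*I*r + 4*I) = r + 2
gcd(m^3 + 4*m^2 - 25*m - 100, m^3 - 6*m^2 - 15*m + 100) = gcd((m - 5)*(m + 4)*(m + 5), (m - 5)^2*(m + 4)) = m^2 - m - 20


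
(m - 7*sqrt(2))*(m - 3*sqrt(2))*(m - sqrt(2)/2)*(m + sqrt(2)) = m^4 - 19*sqrt(2)*m^3/2 + 31*m^2 + 31*sqrt(2)*m - 42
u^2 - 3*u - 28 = (u - 7)*(u + 4)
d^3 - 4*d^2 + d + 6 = (d - 3)*(d - 2)*(d + 1)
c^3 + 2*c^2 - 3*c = c*(c - 1)*(c + 3)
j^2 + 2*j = j*(j + 2)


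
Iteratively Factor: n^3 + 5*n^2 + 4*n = (n + 1)*(n^2 + 4*n) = (n + 1)*(n + 4)*(n)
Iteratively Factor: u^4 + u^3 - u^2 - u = (u + 1)*(u^3 - u) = (u - 1)*(u + 1)*(u^2 + u) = (u - 1)*(u + 1)^2*(u)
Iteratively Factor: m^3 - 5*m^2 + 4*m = (m)*(m^2 - 5*m + 4) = m*(m - 4)*(m - 1)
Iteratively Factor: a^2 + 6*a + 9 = (a + 3)*(a + 3)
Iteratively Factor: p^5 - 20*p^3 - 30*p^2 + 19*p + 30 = (p + 3)*(p^4 - 3*p^3 - 11*p^2 + 3*p + 10) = (p + 2)*(p + 3)*(p^3 - 5*p^2 - p + 5) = (p - 1)*(p + 2)*(p + 3)*(p^2 - 4*p - 5) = (p - 5)*(p - 1)*(p + 2)*(p + 3)*(p + 1)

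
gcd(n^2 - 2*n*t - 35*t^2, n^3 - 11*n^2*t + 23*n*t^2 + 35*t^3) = -n + 7*t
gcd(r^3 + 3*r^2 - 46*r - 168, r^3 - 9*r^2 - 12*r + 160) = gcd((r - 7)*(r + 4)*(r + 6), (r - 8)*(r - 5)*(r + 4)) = r + 4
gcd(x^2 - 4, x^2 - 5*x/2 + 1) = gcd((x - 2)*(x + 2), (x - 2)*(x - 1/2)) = x - 2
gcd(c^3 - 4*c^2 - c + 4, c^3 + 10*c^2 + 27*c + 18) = c + 1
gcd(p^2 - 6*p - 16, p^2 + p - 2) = p + 2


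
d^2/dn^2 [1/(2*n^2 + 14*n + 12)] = (-n^2 - 7*n + (2*n + 7)^2 - 6)/(n^2 + 7*n + 6)^3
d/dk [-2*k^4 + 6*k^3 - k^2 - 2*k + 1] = -8*k^3 + 18*k^2 - 2*k - 2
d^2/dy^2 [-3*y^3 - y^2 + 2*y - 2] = -18*y - 2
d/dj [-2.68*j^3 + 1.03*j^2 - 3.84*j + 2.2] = -8.04*j^2 + 2.06*j - 3.84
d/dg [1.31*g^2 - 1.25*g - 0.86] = 2.62*g - 1.25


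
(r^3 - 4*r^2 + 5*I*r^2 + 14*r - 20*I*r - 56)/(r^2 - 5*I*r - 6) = (r^2 + r*(-4 + 7*I) - 28*I)/(r - 3*I)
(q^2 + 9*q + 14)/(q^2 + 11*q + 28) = (q + 2)/(q + 4)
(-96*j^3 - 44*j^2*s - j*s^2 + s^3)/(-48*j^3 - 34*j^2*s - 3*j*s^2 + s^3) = (4*j + s)/(2*j + s)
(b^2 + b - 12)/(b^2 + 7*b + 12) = (b - 3)/(b + 3)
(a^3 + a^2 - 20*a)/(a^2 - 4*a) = a + 5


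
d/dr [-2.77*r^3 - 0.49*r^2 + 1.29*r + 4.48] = -8.31*r^2 - 0.98*r + 1.29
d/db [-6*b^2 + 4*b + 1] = 4 - 12*b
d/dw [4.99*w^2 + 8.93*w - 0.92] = 9.98*w + 8.93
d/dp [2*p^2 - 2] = 4*p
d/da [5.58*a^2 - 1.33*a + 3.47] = 11.16*a - 1.33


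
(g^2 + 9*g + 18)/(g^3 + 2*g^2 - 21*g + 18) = (g + 3)/(g^2 - 4*g + 3)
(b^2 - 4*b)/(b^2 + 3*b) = (b - 4)/(b + 3)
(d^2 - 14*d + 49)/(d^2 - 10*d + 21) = (d - 7)/(d - 3)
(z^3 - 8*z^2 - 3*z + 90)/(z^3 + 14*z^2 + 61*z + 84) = (z^2 - 11*z + 30)/(z^2 + 11*z + 28)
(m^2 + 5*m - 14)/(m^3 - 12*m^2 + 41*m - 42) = (m + 7)/(m^2 - 10*m + 21)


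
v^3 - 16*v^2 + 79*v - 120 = (v - 8)*(v - 5)*(v - 3)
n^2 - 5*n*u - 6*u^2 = (n - 6*u)*(n + u)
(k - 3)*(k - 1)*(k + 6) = k^3 + 2*k^2 - 21*k + 18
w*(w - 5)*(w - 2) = w^3 - 7*w^2 + 10*w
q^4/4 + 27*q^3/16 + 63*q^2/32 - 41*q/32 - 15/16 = (q/4 + 1/2)*(q - 3/4)*(q + 1/2)*(q + 5)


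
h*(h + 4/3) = h^2 + 4*h/3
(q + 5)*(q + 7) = q^2 + 12*q + 35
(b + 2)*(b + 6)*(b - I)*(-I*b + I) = -I*b^4 - b^3 - 7*I*b^3 - 7*b^2 - 4*I*b^2 - 4*b + 12*I*b + 12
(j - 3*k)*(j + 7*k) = j^2 + 4*j*k - 21*k^2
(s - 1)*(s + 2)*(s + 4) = s^3 + 5*s^2 + 2*s - 8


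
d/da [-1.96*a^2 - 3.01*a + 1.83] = -3.92*a - 3.01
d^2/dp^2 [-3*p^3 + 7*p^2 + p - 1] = 14 - 18*p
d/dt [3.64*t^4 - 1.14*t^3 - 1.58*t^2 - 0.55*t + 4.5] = 14.56*t^3 - 3.42*t^2 - 3.16*t - 0.55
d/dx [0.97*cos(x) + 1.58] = -0.97*sin(x)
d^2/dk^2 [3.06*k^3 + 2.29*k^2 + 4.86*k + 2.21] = 18.36*k + 4.58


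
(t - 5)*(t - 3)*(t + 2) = t^3 - 6*t^2 - t + 30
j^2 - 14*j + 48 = (j - 8)*(j - 6)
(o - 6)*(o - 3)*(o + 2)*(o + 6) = o^4 - o^3 - 42*o^2 + 36*o + 216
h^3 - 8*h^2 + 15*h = h*(h - 5)*(h - 3)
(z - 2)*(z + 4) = z^2 + 2*z - 8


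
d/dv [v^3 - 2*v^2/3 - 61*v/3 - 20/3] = 3*v^2 - 4*v/3 - 61/3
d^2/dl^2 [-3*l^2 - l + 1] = -6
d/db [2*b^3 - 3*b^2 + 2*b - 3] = 6*b^2 - 6*b + 2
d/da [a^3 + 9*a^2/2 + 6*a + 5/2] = 3*a^2 + 9*a + 6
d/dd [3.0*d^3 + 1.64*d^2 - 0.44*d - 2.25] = 9.0*d^2 + 3.28*d - 0.44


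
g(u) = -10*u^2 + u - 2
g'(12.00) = -239.00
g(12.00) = -1430.00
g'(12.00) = -239.00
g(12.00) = -1430.00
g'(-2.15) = 44.00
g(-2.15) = -50.38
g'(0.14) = -1.80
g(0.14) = -2.06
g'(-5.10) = 103.00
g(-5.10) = -267.20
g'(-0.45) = 10.00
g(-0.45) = -4.48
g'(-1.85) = 38.00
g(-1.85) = -38.08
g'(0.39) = -6.80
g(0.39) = -3.13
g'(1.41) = -27.20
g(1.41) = -20.47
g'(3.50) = -69.00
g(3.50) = -121.00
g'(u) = 1 - 20*u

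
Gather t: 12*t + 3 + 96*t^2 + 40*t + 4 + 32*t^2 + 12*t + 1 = 128*t^2 + 64*t + 8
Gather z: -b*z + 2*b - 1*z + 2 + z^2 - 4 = 2*b + z^2 + z*(-b - 1) - 2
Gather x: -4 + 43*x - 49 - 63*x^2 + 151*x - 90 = -63*x^2 + 194*x - 143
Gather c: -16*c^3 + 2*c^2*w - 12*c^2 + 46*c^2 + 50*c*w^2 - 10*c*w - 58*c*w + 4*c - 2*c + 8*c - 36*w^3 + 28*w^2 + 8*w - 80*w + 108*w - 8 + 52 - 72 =-16*c^3 + c^2*(2*w + 34) + c*(50*w^2 - 68*w + 10) - 36*w^3 + 28*w^2 + 36*w - 28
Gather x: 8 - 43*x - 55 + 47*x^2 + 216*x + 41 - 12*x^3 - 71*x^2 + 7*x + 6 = -12*x^3 - 24*x^2 + 180*x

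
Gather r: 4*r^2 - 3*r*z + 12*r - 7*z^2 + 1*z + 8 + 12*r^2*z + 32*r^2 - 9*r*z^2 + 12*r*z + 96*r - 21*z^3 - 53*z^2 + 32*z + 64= r^2*(12*z + 36) + r*(-9*z^2 + 9*z + 108) - 21*z^3 - 60*z^2 + 33*z + 72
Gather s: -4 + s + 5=s + 1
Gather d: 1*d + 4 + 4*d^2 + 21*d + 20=4*d^2 + 22*d + 24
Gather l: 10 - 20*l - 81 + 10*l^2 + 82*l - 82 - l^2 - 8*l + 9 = 9*l^2 + 54*l - 144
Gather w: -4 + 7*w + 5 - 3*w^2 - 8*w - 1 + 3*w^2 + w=0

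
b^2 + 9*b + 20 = (b + 4)*(b + 5)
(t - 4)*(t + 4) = t^2 - 16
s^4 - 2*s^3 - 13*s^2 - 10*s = s*(s - 5)*(s + 1)*(s + 2)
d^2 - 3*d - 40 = (d - 8)*(d + 5)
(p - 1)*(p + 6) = p^2 + 5*p - 6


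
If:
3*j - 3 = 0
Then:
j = 1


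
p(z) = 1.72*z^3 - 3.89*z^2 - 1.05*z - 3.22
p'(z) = 5.16*z^2 - 7.78*z - 1.05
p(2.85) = 2.01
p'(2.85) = 18.69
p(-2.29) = -41.87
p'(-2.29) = 43.83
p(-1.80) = -23.96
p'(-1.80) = 29.67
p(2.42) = -4.17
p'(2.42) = 10.34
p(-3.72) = -141.69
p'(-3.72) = 99.30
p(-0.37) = -3.45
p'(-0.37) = 2.54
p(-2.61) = -57.56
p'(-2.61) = 54.41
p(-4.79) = -276.47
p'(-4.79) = 154.61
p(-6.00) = -508.48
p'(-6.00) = 231.39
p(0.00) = -3.22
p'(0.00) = -1.05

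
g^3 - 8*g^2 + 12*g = g*(g - 6)*(g - 2)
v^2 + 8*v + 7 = (v + 1)*(v + 7)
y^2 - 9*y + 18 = (y - 6)*(y - 3)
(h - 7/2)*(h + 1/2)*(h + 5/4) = h^3 - 7*h^2/4 - 11*h/2 - 35/16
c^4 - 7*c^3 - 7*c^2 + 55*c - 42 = (c - 7)*(c - 2)*(c - 1)*(c + 3)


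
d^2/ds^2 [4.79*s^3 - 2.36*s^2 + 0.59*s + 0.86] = 28.74*s - 4.72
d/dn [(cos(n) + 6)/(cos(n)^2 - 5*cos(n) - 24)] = (cos(n)^2 + 12*cos(n) - 6)*sin(n)/(sin(n)^2 + 5*cos(n) + 23)^2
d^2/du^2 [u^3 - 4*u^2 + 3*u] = 6*u - 8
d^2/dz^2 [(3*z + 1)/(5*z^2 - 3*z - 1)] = 2*((4 - 45*z)*(-5*z^2 + 3*z + 1) - (3*z + 1)*(10*z - 3)^2)/(-5*z^2 + 3*z + 1)^3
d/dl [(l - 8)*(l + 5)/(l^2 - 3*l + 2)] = 42*(2*l - 3)/(l^4 - 6*l^3 + 13*l^2 - 12*l + 4)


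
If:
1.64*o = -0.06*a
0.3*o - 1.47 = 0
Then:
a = -133.93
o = 4.90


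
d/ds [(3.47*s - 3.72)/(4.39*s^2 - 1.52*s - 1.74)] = (-15.2333*s^2 + 32.6616*s - 11.6922)/(19.2721*s^4 - 13.3456*s^3 - 12.9668*s^2 + 5.2896*s + 3.0276)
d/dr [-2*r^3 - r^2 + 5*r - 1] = -6*r^2 - 2*r + 5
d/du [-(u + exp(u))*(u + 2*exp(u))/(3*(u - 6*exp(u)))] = (-9*u^2*exp(u) - u^2 - 4*u*exp(2*u) + 12*u*exp(u) + 12*exp(3*u) + 20*exp(2*u))/(3*(u^2 - 12*u*exp(u) + 36*exp(2*u)))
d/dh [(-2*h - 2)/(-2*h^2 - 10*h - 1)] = 2*(2*h^2 + 10*h - 2*(h + 1)*(2*h + 5) + 1)/(2*h^2 + 10*h + 1)^2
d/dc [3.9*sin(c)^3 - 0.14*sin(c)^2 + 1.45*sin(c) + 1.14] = (11.7*sin(c)^2 - 0.28*sin(c) + 1.45)*cos(c)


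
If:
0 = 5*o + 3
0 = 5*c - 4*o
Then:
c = -12/25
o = -3/5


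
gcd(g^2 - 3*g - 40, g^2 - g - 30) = g + 5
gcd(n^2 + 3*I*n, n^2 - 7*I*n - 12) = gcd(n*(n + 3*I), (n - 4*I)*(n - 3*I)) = 1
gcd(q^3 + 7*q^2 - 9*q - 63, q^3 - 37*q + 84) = q^2 + 4*q - 21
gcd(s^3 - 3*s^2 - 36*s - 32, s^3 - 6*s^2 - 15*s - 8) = s^2 - 7*s - 8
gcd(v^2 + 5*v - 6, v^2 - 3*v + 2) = v - 1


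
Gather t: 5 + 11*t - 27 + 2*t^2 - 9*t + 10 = 2*t^2 + 2*t - 12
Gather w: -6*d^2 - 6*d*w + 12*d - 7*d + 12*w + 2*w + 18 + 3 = -6*d^2 + 5*d + w*(14 - 6*d) + 21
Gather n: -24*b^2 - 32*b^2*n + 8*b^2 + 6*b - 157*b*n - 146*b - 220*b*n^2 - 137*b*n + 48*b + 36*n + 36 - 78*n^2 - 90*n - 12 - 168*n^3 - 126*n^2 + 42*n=-16*b^2 - 92*b - 168*n^3 + n^2*(-220*b - 204) + n*(-32*b^2 - 294*b - 12) + 24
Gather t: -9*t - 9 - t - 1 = -10*t - 10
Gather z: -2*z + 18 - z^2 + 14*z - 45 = -z^2 + 12*z - 27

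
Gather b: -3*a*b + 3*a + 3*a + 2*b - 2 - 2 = 6*a + b*(2 - 3*a) - 4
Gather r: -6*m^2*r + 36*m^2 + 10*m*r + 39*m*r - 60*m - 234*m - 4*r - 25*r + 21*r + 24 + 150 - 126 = 36*m^2 - 294*m + r*(-6*m^2 + 49*m - 8) + 48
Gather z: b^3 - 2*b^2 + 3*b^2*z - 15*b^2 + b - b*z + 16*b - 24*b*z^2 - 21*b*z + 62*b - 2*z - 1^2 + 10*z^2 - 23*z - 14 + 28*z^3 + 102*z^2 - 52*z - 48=b^3 - 17*b^2 + 79*b + 28*z^3 + z^2*(112 - 24*b) + z*(3*b^2 - 22*b - 77) - 63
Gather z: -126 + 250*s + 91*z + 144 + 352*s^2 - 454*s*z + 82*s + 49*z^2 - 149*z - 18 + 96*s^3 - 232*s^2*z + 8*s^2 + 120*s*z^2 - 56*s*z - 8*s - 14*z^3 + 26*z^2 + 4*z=96*s^3 + 360*s^2 + 324*s - 14*z^3 + z^2*(120*s + 75) + z*(-232*s^2 - 510*s - 54)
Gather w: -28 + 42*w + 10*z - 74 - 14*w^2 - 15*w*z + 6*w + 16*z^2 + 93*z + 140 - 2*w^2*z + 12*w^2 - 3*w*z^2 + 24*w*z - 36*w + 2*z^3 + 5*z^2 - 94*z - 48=w^2*(-2*z - 2) + w*(-3*z^2 + 9*z + 12) + 2*z^3 + 21*z^2 + 9*z - 10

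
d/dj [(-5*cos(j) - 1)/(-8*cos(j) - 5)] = -17*sin(j)/(8*cos(j) + 5)^2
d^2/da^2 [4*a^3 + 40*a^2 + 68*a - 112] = 24*a + 80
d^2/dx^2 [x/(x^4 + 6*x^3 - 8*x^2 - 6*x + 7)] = 12*(x^5 + 10*x^4 + 33*x^3 + 35*x^2 + 42*x + 7)/(x^10 + 20*x^9 + 123*x^8 + 136*x^7 - 718*x^6 - 528*x^5 + 1406*x^4 + 568*x^3 - 1155*x^2 - 196*x + 343)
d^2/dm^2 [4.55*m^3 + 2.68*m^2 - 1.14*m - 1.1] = 27.3*m + 5.36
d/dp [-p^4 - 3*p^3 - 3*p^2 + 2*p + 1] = -4*p^3 - 9*p^2 - 6*p + 2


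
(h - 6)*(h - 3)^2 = h^3 - 12*h^2 + 45*h - 54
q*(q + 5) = q^2 + 5*q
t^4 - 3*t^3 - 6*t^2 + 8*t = t*(t - 4)*(t - 1)*(t + 2)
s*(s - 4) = s^2 - 4*s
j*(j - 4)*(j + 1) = j^3 - 3*j^2 - 4*j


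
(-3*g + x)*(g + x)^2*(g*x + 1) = -3*g^4*x - 5*g^3*x^2 - 3*g^3 - g^2*x^3 - 5*g^2*x + g*x^4 - g*x^2 + x^3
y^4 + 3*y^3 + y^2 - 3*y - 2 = (y - 1)*(y + 1)^2*(y + 2)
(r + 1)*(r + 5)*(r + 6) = r^3 + 12*r^2 + 41*r + 30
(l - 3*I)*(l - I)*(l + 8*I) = l^3 + 4*I*l^2 + 29*l - 24*I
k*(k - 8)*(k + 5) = k^3 - 3*k^2 - 40*k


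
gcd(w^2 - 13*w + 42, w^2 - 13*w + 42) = w^2 - 13*w + 42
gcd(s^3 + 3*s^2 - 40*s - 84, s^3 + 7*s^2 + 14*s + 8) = s + 2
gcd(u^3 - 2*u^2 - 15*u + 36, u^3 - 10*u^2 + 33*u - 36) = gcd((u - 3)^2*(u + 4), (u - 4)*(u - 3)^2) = u^2 - 6*u + 9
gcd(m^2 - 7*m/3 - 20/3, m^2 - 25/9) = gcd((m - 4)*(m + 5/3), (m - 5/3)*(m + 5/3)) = m + 5/3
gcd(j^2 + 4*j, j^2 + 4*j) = j^2 + 4*j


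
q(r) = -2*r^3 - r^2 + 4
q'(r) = -6*r^2 - 2*r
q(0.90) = 1.73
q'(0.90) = -6.66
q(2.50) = -33.50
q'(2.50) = -42.50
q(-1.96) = 15.22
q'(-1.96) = -19.13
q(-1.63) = 10.00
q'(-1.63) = -12.68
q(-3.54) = 80.19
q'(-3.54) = -68.11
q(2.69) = -42.17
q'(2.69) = -48.80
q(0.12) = 3.98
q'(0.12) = -0.33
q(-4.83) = 206.03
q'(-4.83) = -130.31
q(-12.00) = 3316.00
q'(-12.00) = -840.00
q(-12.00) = 3316.00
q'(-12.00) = -840.00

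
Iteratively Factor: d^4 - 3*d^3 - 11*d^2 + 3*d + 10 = (d - 5)*(d^3 + 2*d^2 - d - 2) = (d - 5)*(d - 1)*(d^2 + 3*d + 2) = (d - 5)*(d - 1)*(d + 1)*(d + 2)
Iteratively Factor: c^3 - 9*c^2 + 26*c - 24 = (c - 2)*(c^2 - 7*c + 12) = (c - 3)*(c - 2)*(c - 4)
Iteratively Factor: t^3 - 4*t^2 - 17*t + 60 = (t - 5)*(t^2 + t - 12) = (t - 5)*(t - 3)*(t + 4)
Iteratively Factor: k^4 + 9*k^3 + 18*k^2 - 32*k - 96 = (k + 3)*(k^3 + 6*k^2 - 32) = (k + 3)*(k + 4)*(k^2 + 2*k - 8) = (k + 3)*(k + 4)^2*(k - 2)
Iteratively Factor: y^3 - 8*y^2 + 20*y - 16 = (y - 4)*(y^2 - 4*y + 4) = (y - 4)*(y - 2)*(y - 2)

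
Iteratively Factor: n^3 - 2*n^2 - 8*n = (n - 4)*(n^2 + 2*n) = n*(n - 4)*(n + 2)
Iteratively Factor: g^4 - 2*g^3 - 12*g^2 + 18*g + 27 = (g + 3)*(g^3 - 5*g^2 + 3*g + 9) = (g + 1)*(g + 3)*(g^2 - 6*g + 9) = (g - 3)*(g + 1)*(g + 3)*(g - 3)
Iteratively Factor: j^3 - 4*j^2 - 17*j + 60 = (j - 3)*(j^2 - j - 20) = (j - 5)*(j - 3)*(j + 4)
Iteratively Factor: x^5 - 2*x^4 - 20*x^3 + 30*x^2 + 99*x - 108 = (x - 3)*(x^4 + x^3 - 17*x^2 - 21*x + 36) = (x - 3)*(x - 1)*(x^3 + 2*x^2 - 15*x - 36) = (x - 4)*(x - 3)*(x - 1)*(x^2 + 6*x + 9) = (x - 4)*(x - 3)*(x - 1)*(x + 3)*(x + 3)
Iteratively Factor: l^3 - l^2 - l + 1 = (l + 1)*(l^2 - 2*l + 1) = (l - 1)*(l + 1)*(l - 1)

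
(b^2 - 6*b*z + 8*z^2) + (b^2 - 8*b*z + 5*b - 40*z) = 2*b^2 - 14*b*z + 5*b + 8*z^2 - 40*z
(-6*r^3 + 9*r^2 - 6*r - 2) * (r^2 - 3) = -6*r^5 + 9*r^4 + 12*r^3 - 29*r^2 + 18*r + 6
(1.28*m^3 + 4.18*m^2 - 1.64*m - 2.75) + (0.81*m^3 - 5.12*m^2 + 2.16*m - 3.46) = 2.09*m^3 - 0.94*m^2 + 0.52*m - 6.21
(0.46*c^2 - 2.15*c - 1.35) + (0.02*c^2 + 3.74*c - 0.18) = 0.48*c^2 + 1.59*c - 1.53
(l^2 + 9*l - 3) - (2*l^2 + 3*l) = -l^2 + 6*l - 3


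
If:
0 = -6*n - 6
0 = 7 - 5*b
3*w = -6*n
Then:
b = 7/5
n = -1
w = 2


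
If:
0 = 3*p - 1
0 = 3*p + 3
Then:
No Solution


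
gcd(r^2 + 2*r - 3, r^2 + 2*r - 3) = r^2 + 2*r - 3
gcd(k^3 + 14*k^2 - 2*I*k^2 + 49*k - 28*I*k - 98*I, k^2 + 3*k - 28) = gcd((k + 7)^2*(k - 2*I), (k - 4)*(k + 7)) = k + 7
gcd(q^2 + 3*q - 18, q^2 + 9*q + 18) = q + 6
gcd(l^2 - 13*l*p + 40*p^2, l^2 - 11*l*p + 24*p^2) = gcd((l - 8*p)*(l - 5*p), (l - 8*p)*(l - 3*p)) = -l + 8*p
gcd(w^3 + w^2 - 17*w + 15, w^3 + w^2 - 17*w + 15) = w^3 + w^2 - 17*w + 15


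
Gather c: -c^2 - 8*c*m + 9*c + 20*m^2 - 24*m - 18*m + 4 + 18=-c^2 + c*(9 - 8*m) + 20*m^2 - 42*m + 22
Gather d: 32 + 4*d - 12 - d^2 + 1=-d^2 + 4*d + 21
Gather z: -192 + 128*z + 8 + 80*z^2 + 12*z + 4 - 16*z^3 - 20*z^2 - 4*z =-16*z^3 + 60*z^2 + 136*z - 180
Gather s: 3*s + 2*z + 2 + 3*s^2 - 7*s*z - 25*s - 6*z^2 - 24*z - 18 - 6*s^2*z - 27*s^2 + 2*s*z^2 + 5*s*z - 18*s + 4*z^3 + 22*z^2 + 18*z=s^2*(-6*z - 24) + s*(2*z^2 - 2*z - 40) + 4*z^3 + 16*z^2 - 4*z - 16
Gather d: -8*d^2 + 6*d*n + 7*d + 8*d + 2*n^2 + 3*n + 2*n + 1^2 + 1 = -8*d^2 + d*(6*n + 15) + 2*n^2 + 5*n + 2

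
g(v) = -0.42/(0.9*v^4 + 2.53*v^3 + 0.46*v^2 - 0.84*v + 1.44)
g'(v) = -0.42*(-3.6*v^3 - 7.59*v^2 - 0.92*v + 0.84)/(0.9*v^4 + 2.53*v^3 + 0.46*v^2 - 0.84*v + 1.44)^2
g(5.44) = -0.00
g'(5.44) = 0.00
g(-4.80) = -0.00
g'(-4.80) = -0.00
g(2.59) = -0.00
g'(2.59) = 0.01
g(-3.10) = -0.03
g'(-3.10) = -0.06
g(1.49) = -0.03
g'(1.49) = 0.06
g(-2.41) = -0.39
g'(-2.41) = -3.35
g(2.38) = -0.01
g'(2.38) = 0.01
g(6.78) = -0.00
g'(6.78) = 0.00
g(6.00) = -0.00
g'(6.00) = 0.00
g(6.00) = -0.00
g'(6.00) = 0.00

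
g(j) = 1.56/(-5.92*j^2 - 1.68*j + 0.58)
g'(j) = 1.56*(11.84*j + 1.68)/(-5.92*j^2 - 1.68*j + 0.58)^2 = (18.4704*j + 2.6208)/(5.92*j^2 + 1.68*j - 0.58)^2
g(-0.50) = -26.00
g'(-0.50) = -1837.33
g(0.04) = 3.10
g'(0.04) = 13.26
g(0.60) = -0.61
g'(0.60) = 2.09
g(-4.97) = -0.01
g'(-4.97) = -0.00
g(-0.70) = -1.36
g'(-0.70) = -7.87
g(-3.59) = -0.02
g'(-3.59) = -0.01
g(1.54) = -0.10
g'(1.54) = 0.12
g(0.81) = -0.33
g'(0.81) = 0.81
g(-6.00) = -0.01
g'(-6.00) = -0.00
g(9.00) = -0.00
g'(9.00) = 0.00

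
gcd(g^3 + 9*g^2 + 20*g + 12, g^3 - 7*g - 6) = g^2 + 3*g + 2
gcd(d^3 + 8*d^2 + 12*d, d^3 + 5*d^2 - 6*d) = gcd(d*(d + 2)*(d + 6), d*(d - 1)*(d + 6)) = d^2 + 6*d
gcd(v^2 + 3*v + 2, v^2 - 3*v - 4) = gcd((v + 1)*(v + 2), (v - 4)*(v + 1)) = v + 1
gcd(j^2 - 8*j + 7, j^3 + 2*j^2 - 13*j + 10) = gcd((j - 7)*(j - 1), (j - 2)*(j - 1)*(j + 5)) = j - 1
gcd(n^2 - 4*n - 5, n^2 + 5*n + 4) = n + 1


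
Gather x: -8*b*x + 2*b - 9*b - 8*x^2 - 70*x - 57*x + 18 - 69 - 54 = -7*b - 8*x^2 + x*(-8*b - 127) - 105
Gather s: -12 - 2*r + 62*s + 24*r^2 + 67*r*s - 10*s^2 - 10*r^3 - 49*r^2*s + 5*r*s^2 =-10*r^3 + 24*r^2 - 2*r + s^2*(5*r - 10) + s*(-49*r^2 + 67*r + 62) - 12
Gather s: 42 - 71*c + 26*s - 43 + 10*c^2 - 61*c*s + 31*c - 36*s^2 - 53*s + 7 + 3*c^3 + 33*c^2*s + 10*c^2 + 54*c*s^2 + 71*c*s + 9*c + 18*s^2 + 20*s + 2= 3*c^3 + 20*c^2 - 31*c + s^2*(54*c - 18) + s*(33*c^2 + 10*c - 7) + 8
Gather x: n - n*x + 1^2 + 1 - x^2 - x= n - x^2 + x*(-n - 1) + 2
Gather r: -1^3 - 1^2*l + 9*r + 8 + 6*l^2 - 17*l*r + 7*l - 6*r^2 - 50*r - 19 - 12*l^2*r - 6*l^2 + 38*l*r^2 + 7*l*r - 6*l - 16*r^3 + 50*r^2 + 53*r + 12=-16*r^3 + r^2*(38*l + 44) + r*(-12*l^2 - 10*l + 12)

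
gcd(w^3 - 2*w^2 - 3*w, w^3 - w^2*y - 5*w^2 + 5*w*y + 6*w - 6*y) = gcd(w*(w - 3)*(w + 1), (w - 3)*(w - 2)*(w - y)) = w - 3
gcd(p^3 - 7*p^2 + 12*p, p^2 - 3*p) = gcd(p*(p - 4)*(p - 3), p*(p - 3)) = p^2 - 3*p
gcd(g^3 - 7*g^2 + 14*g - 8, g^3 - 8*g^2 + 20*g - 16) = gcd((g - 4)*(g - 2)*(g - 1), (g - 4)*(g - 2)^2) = g^2 - 6*g + 8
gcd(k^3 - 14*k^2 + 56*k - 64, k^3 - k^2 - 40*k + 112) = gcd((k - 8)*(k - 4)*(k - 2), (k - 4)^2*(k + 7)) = k - 4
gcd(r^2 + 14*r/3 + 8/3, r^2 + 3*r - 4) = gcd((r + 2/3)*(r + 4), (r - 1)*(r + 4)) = r + 4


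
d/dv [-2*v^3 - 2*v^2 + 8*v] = -6*v^2 - 4*v + 8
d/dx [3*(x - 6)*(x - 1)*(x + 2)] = 9*x^2 - 30*x - 24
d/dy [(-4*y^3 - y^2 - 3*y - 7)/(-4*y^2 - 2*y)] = (8*y^4 + 8*y^3 - 5*y^2 - 28*y - 7)/(2*y^2*(4*y^2 + 4*y + 1))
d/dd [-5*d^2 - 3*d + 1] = -10*d - 3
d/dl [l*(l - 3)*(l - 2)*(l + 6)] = 4*l^3 + 3*l^2 - 48*l + 36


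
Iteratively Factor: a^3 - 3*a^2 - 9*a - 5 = (a - 5)*(a^2 + 2*a + 1) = (a - 5)*(a + 1)*(a + 1)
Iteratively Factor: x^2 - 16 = (x + 4)*(x - 4)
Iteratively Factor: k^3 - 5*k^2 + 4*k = (k - 4)*(k^2 - k) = (k - 4)*(k - 1)*(k)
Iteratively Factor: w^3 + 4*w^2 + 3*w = (w + 3)*(w^2 + w) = (w + 1)*(w + 3)*(w)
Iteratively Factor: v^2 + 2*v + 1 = (v + 1)*(v + 1)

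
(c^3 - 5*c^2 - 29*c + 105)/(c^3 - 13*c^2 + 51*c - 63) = (c + 5)/(c - 3)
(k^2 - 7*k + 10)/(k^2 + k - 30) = (k - 2)/(k + 6)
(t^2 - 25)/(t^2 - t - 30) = (t - 5)/(t - 6)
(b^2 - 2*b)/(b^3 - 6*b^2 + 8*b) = 1/(b - 4)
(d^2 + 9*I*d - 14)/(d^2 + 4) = (d + 7*I)/(d - 2*I)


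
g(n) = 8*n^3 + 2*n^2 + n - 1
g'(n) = 24*n^2 + 4*n + 1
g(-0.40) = -1.59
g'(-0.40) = 3.24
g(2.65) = 164.57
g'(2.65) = 180.14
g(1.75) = 49.75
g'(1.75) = 81.50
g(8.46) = 4994.57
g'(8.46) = 1752.56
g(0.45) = 0.58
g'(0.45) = 7.66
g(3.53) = 379.35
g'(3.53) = 314.18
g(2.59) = 154.00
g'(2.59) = 172.35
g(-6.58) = -2200.11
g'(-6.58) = 1013.79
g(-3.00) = -202.00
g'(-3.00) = 205.00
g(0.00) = -1.00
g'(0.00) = 1.00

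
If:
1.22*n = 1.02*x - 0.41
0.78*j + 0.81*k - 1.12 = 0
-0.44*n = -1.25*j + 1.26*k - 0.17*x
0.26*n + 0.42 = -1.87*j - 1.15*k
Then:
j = -0.05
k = 1.43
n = -7.59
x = -8.67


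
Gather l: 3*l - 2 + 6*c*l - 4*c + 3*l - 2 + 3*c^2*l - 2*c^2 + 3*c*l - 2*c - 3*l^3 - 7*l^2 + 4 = -2*c^2 - 6*c - 3*l^3 - 7*l^2 + l*(3*c^2 + 9*c + 6)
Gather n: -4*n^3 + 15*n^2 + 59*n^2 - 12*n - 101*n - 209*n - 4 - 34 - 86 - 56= -4*n^3 + 74*n^2 - 322*n - 180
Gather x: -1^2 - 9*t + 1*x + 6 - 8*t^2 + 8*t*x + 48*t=-8*t^2 + 39*t + x*(8*t + 1) + 5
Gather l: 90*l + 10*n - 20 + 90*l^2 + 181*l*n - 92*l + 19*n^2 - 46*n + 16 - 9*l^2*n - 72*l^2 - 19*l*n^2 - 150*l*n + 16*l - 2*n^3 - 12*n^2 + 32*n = l^2*(18 - 9*n) + l*(-19*n^2 + 31*n + 14) - 2*n^3 + 7*n^2 - 4*n - 4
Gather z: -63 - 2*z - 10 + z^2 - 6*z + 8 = z^2 - 8*z - 65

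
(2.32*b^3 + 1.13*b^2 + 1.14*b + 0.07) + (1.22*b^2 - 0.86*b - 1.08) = 2.32*b^3 + 2.35*b^2 + 0.28*b - 1.01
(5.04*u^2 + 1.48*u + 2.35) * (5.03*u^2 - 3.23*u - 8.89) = 25.3512*u^4 - 8.8348*u^3 - 37.7655*u^2 - 20.7477*u - 20.8915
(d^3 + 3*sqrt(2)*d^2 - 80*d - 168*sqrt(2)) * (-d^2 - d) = -d^5 - 3*sqrt(2)*d^4 - d^4 - 3*sqrt(2)*d^3 + 80*d^3 + 80*d^2 + 168*sqrt(2)*d^2 + 168*sqrt(2)*d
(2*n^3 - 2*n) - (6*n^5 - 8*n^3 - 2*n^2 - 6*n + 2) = -6*n^5 + 10*n^3 + 2*n^2 + 4*n - 2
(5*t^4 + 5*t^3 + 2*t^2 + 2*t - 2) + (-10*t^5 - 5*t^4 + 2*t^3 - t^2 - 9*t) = -10*t^5 + 7*t^3 + t^2 - 7*t - 2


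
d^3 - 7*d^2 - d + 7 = (d - 7)*(d - 1)*(d + 1)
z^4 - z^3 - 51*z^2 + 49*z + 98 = (z - 7)*(z - 2)*(z + 1)*(z + 7)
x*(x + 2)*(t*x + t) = t*x^3 + 3*t*x^2 + 2*t*x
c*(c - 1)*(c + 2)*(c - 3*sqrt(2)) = c^4 - 3*sqrt(2)*c^3 + c^3 - 3*sqrt(2)*c^2 - 2*c^2 + 6*sqrt(2)*c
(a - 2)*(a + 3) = a^2 + a - 6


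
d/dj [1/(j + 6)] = -1/(j + 6)^2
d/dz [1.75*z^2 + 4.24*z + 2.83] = 3.5*z + 4.24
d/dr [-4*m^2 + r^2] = 2*r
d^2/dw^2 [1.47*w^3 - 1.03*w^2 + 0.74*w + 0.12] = 8.82*w - 2.06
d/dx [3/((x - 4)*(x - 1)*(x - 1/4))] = 36*(-4*x^2 + 14*x - 7)/(16*x^6 - 168*x^5 + 609*x^4 - 914*x^3 + 609*x^2 - 168*x + 16)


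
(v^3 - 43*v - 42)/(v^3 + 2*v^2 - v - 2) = (v^2 - v - 42)/(v^2 + v - 2)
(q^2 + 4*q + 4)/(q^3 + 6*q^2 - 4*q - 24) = (q + 2)/(q^2 + 4*q - 12)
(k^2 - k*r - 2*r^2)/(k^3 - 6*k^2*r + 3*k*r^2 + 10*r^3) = 1/(k - 5*r)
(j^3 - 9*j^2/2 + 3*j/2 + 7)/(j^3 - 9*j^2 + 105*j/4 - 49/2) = 2*(j + 1)/(2*j - 7)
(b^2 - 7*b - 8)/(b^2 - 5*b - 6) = (b - 8)/(b - 6)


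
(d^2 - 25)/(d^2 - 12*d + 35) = (d + 5)/(d - 7)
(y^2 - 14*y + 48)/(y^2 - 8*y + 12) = (y - 8)/(y - 2)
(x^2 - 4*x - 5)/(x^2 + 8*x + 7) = (x - 5)/(x + 7)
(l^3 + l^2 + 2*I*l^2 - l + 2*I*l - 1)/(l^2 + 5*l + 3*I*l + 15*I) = (l^3 + l^2*(1 + 2*I) + l*(-1 + 2*I) - 1)/(l^2 + l*(5 + 3*I) + 15*I)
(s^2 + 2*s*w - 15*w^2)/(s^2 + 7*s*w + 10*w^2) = (s - 3*w)/(s + 2*w)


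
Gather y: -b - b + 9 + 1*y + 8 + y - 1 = -2*b + 2*y + 16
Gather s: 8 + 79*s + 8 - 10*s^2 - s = -10*s^2 + 78*s + 16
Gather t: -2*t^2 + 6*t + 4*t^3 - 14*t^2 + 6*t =4*t^3 - 16*t^2 + 12*t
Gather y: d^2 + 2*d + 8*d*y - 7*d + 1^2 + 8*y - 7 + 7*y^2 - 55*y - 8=d^2 - 5*d + 7*y^2 + y*(8*d - 47) - 14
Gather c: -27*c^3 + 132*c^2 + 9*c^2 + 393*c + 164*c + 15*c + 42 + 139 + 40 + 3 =-27*c^3 + 141*c^2 + 572*c + 224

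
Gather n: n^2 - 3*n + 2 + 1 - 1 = n^2 - 3*n + 2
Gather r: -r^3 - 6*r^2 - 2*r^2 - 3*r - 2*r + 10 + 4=-r^3 - 8*r^2 - 5*r + 14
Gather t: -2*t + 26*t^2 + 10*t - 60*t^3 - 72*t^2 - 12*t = -60*t^3 - 46*t^2 - 4*t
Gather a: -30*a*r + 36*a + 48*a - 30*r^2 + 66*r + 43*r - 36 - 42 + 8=a*(84 - 30*r) - 30*r^2 + 109*r - 70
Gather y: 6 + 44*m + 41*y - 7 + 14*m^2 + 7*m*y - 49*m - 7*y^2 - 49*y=14*m^2 - 5*m - 7*y^2 + y*(7*m - 8) - 1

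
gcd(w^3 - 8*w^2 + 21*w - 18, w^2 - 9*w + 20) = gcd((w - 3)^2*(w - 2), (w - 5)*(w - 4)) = 1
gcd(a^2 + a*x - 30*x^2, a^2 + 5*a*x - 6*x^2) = a + 6*x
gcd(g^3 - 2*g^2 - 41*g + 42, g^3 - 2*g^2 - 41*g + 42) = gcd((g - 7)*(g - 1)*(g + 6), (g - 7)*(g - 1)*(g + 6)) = g^3 - 2*g^2 - 41*g + 42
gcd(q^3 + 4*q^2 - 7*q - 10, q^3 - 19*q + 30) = q^2 + 3*q - 10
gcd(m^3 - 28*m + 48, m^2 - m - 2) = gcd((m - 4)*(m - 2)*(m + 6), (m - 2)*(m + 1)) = m - 2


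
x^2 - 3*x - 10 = (x - 5)*(x + 2)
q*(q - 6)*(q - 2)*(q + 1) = q^4 - 7*q^3 + 4*q^2 + 12*q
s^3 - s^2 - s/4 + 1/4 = (s - 1)*(s - 1/2)*(s + 1/2)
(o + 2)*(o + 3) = o^2 + 5*o + 6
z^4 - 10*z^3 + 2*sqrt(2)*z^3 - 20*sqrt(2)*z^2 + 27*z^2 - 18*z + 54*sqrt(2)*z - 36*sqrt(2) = (z - 6)*(z - 3)*(z - 1)*(z + 2*sqrt(2))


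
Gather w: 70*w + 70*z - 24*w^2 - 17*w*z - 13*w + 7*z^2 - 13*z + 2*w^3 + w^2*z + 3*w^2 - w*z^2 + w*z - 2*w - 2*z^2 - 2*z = 2*w^3 + w^2*(z - 21) + w*(-z^2 - 16*z + 55) + 5*z^2 + 55*z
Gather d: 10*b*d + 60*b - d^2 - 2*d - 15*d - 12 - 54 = 60*b - d^2 + d*(10*b - 17) - 66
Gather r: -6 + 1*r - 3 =r - 9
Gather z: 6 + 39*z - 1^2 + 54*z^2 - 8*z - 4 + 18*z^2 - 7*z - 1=72*z^2 + 24*z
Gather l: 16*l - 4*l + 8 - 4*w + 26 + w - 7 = 12*l - 3*w + 27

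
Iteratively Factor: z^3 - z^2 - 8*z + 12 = (z + 3)*(z^2 - 4*z + 4) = (z - 2)*(z + 3)*(z - 2)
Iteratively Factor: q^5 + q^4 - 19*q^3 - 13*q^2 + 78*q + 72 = (q - 3)*(q^4 + 4*q^3 - 7*q^2 - 34*q - 24) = (q - 3)*(q + 4)*(q^3 - 7*q - 6) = (q - 3)*(q + 2)*(q + 4)*(q^2 - 2*q - 3) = (q - 3)^2*(q + 2)*(q + 4)*(q + 1)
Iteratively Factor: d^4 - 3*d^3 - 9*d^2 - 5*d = (d - 5)*(d^3 + 2*d^2 + d) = d*(d - 5)*(d^2 + 2*d + 1) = d*(d - 5)*(d + 1)*(d + 1)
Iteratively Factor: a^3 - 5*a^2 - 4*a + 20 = (a + 2)*(a^2 - 7*a + 10) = (a - 2)*(a + 2)*(a - 5)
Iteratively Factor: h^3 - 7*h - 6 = (h - 3)*(h^2 + 3*h + 2) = (h - 3)*(h + 2)*(h + 1)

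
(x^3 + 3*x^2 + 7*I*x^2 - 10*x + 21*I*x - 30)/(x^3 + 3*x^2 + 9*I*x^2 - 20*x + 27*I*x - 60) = (x + 2*I)/(x + 4*I)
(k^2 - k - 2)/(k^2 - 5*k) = (k^2 - k - 2)/(k*(k - 5))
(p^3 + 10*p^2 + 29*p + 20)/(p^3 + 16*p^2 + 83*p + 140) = (p + 1)/(p + 7)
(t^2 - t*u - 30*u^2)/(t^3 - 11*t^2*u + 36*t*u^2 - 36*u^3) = (t + 5*u)/(t^2 - 5*t*u + 6*u^2)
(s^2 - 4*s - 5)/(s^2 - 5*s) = (s + 1)/s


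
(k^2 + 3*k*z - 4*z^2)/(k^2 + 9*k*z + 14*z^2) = (k^2 + 3*k*z - 4*z^2)/(k^2 + 9*k*z + 14*z^2)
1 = 1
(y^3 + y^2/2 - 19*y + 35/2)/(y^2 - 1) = (2*y^2 + 3*y - 35)/(2*(y + 1))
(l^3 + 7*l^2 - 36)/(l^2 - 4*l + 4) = (l^2 + 9*l + 18)/(l - 2)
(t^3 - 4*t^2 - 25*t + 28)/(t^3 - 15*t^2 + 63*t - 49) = (t + 4)/(t - 7)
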